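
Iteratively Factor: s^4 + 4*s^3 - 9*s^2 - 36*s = (s - 3)*(s^3 + 7*s^2 + 12*s) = (s - 3)*(s + 4)*(s^2 + 3*s) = s*(s - 3)*(s + 4)*(s + 3)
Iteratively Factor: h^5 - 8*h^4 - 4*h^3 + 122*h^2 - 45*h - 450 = (h - 5)*(h^4 - 3*h^3 - 19*h^2 + 27*h + 90) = (h - 5)^2*(h^3 + 2*h^2 - 9*h - 18) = (h - 5)^2*(h + 3)*(h^2 - h - 6) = (h - 5)^2*(h + 2)*(h + 3)*(h - 3)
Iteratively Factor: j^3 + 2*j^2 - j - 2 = (j - 1)*(j^2 + 3*j + 2) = (j - 1)*(j + 2)*(j + 1)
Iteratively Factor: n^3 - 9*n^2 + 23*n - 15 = (n - 5)*(n^2 - 4*n + 3) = (n - 5)*(n - 1)*(n - 3)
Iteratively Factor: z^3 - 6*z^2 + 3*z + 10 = (z + 1)*(z^2 - 7*z + 10) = (z - 2)*(z + 1)*(z - 5)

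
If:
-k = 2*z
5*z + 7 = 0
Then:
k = 14/5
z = -7/5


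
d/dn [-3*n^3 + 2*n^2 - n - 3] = -9*n^2 + 4*n - 1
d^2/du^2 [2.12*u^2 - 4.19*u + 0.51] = 4.24000000000000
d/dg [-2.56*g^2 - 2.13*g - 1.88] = -5.12*g - 2.13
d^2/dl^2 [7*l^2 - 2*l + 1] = 14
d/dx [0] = 0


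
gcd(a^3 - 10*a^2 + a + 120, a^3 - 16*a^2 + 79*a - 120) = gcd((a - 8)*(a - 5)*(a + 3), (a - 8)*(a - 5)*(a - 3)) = a^2 - 13*a + 40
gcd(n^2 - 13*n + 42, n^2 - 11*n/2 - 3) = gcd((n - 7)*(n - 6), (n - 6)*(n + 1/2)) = n - 6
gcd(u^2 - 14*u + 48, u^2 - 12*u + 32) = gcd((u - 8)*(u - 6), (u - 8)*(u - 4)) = u - 8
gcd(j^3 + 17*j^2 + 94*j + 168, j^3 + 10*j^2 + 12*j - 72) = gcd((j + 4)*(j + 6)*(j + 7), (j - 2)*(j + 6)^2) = j + 6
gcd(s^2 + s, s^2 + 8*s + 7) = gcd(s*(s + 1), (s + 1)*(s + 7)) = s + 1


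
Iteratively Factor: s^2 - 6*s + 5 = (s - 1)*(s - 5)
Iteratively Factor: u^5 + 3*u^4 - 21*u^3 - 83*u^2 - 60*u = (u + 1)*(u^4 + 2*u^3 - 23*u^2 - 60*u) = (u - 5)*(u + 1)*(u^3 + 7*u^2 + 12*u) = u*(u - 5)*(u + 1)*(u^2 + 7*u + 12) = u*(u - 5)*(u + 1)*(u + 4)*(u + 3)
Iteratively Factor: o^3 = (o)*(o^2) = o^2*(o)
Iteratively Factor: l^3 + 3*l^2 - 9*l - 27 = (l + 3)*(l^2 - 9) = (l + 3)^2*(l - 3)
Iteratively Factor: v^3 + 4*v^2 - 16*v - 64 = (v + 4)*(v^2 - 16) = (v + 4)^2*(v - 4)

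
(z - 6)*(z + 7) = z^2 + z - 42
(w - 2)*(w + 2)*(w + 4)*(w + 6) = w^4 + 10*w^3 + 20*w^2 - 40*w - 96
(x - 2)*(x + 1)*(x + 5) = x^3 + 4*x^2 - 7*x - 10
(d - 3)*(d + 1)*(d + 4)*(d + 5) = d^4 + 7*d^3 - d^2 - 67*d - 60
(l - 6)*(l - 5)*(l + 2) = l^3 - 9*l^2 + 8*l + 60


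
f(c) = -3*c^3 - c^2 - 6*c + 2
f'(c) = -9*c^2 - 2*c - 6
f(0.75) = -4.33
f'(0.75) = -12.56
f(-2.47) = 55.93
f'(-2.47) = -55.97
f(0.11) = 1.32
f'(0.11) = -6.33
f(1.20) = -11.82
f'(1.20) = -21.36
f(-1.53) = 19.58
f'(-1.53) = -24.01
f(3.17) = -122.63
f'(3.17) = -102.78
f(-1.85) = 28.67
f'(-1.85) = -33.10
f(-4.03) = 206.29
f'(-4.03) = -144.11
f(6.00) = -718.00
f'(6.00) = -342.00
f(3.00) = -106.00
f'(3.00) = -93.00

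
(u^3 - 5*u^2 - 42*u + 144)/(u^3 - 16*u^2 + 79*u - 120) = (u + 6)/(u - 5)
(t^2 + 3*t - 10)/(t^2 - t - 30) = (t - 2)/(t - 6)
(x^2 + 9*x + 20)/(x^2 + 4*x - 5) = (x + 4)/(x - 1)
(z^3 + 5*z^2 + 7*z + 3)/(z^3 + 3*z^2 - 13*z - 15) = (z^2 + 4*z + 3)/(z^2 + 2*z - 15)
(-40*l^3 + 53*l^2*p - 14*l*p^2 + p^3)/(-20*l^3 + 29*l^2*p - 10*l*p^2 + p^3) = (-8*l + p)/(-4*l + p)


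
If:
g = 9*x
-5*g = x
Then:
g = 0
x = 0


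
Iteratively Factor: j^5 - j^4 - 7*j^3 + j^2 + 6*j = (j + 2)*(j^4 - 3*j^3 - j^2 + 3*j) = (j - 3)*(j + 2)*(j^3 - j) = (j - 3)*(j + 1)*(j + 2)*(j^2 - j) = (j - 3)*(j - 1)*(j + 1)*(j + 2)*(j)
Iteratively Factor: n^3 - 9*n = (n + 3)*(n^2 - 3*n) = (n - 3)*(n + 3)*(n)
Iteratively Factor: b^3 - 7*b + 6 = (b - 1)*(b^2 + b - 6) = (b - 2)*(b - 1)*(b + 3)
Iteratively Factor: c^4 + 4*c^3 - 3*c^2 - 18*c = (c + 3)*(c^3 + c^2 - 6*c) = (c - 2)*(c + 3)*(c^2 + 3*c) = (c - 2)*(c + 3)^2*(c)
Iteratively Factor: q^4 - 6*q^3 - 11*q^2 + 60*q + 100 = (q - 5)*(q^3 - q^2 - 16*q - 20) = (q - 5)*(q + 2)*(q^2 - 3*q - 10) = (q - 5)^2*(q + 2)*(q + 2)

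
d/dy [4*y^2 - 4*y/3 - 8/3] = 8*y - 4/3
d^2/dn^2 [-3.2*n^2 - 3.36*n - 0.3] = -6.40000000000000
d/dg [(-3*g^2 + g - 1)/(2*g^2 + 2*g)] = (-2*g^2 + g + 1/2)/(g^2*(g^2 + 2*g + 1))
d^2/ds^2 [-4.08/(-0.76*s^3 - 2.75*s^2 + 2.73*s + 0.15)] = (-(18.6048*s + 22.44)*(0.76*s^3 + 2.75*s^2 - 2.73*s - 0.15) + 4.08*(2.28*s^2 + 5.5*s - 2.73)*(4.56*s^2 + 11.0*s - 5.46))/(0.76*s^3 + 2.75*s^2 - 2.73*s - 0.15)^3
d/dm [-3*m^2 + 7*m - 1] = 7 - 6*m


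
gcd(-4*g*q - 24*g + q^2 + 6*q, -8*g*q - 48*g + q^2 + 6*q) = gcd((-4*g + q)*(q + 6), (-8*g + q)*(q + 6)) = q + 6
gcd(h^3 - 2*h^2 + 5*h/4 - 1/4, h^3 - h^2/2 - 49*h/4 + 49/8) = h - 1/2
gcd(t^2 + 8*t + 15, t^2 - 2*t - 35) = t + 5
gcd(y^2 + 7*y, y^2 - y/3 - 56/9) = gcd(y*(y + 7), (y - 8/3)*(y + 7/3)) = 1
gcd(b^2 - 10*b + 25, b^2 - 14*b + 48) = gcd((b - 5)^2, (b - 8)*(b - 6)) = 1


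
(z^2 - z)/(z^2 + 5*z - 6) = z/(z + 6)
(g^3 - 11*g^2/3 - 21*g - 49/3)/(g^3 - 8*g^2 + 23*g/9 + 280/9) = 3*(3*g^2 + 10*g + 7)/(9*g^2 - 9*g - 40)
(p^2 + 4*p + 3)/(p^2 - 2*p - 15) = (p + 1)/(p - 5)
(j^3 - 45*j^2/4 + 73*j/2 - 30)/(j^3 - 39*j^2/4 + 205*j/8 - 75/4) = 2*(j - 4)/(2*j - 5)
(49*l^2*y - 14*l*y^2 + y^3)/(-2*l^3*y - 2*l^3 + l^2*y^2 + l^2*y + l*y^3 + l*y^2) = y*(49*l^2 - 14*l*y + y^2)/(l*(-2*l^2*y - 2*l^2 + l*y^2 + l*y + y^3 + y^2))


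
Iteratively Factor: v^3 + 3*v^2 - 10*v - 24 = (v - 3)*(v^2 + 6*v + 8) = (v - 3)*(v + 4)*(v + 2)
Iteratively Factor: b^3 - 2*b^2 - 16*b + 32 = (b - 4)*(b^2 + 2*b - 8) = (b - 4)*(b + 4)*(b - 2)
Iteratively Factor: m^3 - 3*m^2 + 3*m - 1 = (m - 1)*(m^2 - 2*m + 1) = (m - 1)^2*(m - 1)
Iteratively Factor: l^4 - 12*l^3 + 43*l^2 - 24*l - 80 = (l + 1)*(l^3 - 13*l^2 + 56*l - 80) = (l - 4)*(l + 1)*(l^2 - 9*l + 20) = (l - 4)^2*(l + 1)*(l - 5)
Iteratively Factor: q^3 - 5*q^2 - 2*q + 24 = (q + 2)*(q^2 - 7*q + 12) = (q - 4)*(q + 2)*(q - 3)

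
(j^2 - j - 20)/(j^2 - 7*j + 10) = (j + 4)/(j - 2)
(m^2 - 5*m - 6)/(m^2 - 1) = (m - 6)/(m - 1)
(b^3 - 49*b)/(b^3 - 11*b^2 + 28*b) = (b + 7)/(b - 4)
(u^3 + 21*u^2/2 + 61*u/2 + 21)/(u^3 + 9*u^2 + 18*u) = (2*u^2 + 9*u + 7)/(2*u*(u + 3))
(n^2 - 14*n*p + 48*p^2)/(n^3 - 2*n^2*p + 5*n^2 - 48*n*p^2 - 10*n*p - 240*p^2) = (n - 6*p)/(n^2 + 6*n*p + 5*n + 30*p)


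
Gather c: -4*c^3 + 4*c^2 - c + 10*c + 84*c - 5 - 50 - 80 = -4*c^3 + 4*c^2 + 93*c - 135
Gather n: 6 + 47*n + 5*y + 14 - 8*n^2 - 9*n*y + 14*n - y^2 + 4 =-8*n^2 + n*(61 - 9*y) - y^2 + 5*y + 24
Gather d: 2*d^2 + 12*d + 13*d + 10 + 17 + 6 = 2*d^2 + 25*d + 33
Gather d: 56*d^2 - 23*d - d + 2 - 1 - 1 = 56*d^2 - 24*d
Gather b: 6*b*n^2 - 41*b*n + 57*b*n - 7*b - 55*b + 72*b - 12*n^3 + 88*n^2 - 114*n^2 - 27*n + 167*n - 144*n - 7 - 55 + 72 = b*(6*n^2 + 16*n + 10) - 12*n^3 - 26*n^2 - 4*n + 10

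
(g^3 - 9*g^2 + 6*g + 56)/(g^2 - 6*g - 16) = (g^2 - 11*g + 28)/(g - 8)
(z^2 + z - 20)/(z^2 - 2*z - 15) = (-z^2 - z + 20)/(-z^2 + 2*z + 15)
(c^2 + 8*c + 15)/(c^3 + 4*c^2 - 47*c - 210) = (c + 3)/(c^2 - c - 42)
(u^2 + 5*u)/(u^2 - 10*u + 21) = u*(u + 5)/(u^2 - 10*u + 21)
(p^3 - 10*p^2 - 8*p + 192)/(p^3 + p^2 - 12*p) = (p^2 - 14*p + 48)/(p*(p - 3))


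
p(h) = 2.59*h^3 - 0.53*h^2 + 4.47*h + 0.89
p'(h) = 7.77*h^2 - 1.06*h + 4.47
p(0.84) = 5.81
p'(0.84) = 9.06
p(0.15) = 1.56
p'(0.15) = 4.49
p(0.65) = 4.28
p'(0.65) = 7.06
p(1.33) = 11.99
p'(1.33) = 16.80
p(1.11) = 8.74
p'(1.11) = 12.87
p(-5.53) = -478.04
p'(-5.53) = 247.95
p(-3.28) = -110.87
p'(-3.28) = 91.54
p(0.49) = 3.26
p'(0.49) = 5.82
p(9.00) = 1886.30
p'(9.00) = 624.30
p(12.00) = 4453.73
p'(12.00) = 1110.63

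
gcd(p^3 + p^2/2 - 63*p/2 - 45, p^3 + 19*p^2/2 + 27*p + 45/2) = p^2 + 13*p/2 + 15/2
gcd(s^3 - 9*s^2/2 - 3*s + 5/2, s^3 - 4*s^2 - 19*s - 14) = s + 1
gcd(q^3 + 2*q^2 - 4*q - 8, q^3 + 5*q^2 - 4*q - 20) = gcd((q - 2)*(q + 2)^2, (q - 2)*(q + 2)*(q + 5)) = q^2 - 4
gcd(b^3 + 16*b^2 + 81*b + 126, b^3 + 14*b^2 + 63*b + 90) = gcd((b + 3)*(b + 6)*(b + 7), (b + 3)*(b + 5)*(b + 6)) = b^2 + 9*b + 18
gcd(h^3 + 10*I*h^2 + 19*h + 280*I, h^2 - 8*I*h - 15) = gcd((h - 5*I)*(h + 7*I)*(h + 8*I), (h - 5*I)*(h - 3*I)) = h - 5*I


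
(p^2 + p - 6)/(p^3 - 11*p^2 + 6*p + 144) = (p - 2)/(p^2 - 14*p + 48)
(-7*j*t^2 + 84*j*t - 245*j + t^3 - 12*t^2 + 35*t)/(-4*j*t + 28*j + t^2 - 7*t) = (-7*j*t + 35*j + t^2 - 5*t)/(-4*j + t)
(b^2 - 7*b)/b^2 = (b - 7)/b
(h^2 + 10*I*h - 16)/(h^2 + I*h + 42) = (h^2 + 10*I*h - 16)/(h^2 + I*h + 42)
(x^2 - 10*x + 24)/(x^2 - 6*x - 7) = (-x^2 + 10*x - 24)/(-x^2 + 6*x + 7)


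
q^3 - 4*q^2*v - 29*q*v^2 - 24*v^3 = (q - 8*v)*(q + v)*(q + 3*v)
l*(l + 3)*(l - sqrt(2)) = l^3 - sqrt(2)*l^2 + 3*l^2 - 3*sqrt(2)*l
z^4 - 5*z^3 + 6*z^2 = z^2*(z - 3)*(z - 2)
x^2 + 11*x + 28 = (x + 4)*(x + 7)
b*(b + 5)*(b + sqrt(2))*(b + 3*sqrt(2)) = b^4 + 5*b^3 + 4*sqrt(2)*b^3 + 6*b^2 + 20*sqrt(2)*b^2 + 30*b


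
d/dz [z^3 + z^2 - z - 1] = 3*z^2 + 2*z - 1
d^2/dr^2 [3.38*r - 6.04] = 0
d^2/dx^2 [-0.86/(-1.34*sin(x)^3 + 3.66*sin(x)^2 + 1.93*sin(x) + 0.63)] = (-0.566940257848307*sin(x)^6 + 1.72056496162919*sin(x)^5 - 0.0459960998530304*sin(x)^4 + 1.07464225060769*sin(x)^2 - 1.04137699484391*sin(x) + 0.0177168830577596*sin(3*x)^2 + 0.712315525430665*sin(3*x) - 0.048390889545821*sin(5*x) + 0.0497849632380717)/(0.366120218579235*sin(x)^3 - 1.0*sin(x)^2 - 0.527322404371585*sin(x) - 0.172131147540984)^3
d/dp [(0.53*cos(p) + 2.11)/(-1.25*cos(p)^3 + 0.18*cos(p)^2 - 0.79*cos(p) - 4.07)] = (-1.325*cos(p)^3 - 7.8171*cos(p)^2 + 0.7596*cos(p) + 0.4902)*sin(p)/(1.5625*cos(p)^6 - 0.45*cos(p)^5 + 2.0074*cos(p)^4 + 9.8906*cos(p)^3 - 0.8411*cos(p)^2 + 6.4306*cos(p) + 16.5649)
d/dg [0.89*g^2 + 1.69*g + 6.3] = 1.78*g + 1.69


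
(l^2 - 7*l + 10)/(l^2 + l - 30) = (l - 2)/(l + 6)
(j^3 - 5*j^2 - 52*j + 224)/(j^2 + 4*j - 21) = (j^2 - 12*j + 32)/(j - 3)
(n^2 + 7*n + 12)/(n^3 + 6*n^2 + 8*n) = (n + 3)/(n*(n + 2))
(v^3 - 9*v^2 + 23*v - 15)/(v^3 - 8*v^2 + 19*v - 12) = (v - 5)/(v - 4)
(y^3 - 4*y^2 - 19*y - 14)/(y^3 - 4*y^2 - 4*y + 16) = (y^2 - 6*y - 7)/(y^2 - 6*y + 8)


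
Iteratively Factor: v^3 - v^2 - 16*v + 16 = (v - 4)*(v^2 + 3*v - 4) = (v - 4)*(v - 1)*(v + 4)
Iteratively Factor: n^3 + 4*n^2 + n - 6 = (n + 3)*(n^2 + n - 2) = (n - 1)*(n + 3)*(n + 2)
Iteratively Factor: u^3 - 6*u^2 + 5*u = (u)*(u^2 - 6*u + 5) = u*(u - 5)*(u - 1)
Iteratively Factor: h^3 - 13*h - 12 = (h - 4)*(h^2 + 4*h + 3) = (h - 4)*(h + 3)*(h + 1)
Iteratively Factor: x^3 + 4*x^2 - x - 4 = (x + 4)*(x^2 - 1) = (x - 1)*(x + 4)*(x + 1)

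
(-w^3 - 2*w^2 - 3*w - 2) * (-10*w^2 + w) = 10*w^5 + 19*w^4 + 28*w^3 + 17*w^2 - 2*w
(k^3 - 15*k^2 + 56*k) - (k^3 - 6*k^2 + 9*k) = -9*k^2 + 47*k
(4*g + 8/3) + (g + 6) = 5*g + 26/3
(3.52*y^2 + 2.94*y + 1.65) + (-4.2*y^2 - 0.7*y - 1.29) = -0.68*y^2 + 2.24*y + 0.36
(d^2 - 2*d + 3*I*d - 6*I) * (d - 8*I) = d^3 - 2*d^2 - 5*I*d^2 + 24*d + 10*I*d - 48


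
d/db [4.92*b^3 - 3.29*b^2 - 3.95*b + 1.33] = 14.76*b^2 - 6.58*b - 3.95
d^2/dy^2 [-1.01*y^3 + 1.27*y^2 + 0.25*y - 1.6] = 2.54 - 6.06*y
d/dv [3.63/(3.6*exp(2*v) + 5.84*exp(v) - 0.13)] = (-26.136*exp(v) - 21.1992)*exp(v)/(3.6*exp(2*v) + 5.84*exp(v) - 0.13)^2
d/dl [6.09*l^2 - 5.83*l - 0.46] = 12.18*l - 5.83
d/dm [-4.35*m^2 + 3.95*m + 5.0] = 3.95 - 8.7*m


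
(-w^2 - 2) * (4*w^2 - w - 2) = -4*w^4 + w^3 - 6*w^2 + 2*w + 4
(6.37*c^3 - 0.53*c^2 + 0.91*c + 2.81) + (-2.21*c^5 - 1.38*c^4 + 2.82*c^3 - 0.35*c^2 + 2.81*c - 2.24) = -2.21*c^5 - 1.38*c^4 + 9.19*c^3 - 0.88*c^2 + 3.72*c + 0.57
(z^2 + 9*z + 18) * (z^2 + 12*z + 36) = z^4 + 21*z^3 + 162*z^2 + 540*z + 648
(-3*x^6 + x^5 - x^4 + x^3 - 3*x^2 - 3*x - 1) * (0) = 0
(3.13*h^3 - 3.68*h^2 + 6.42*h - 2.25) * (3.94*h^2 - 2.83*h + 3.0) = 12.3322*h^5 - 23.3571*h^4 + 45.0992*h^3 - 38.0736*h^2 + 25.6275*h - 6.75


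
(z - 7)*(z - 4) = z^2 - 11*z + 28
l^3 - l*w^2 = l*(l - w)*(l + w)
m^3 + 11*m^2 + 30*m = m*(m + 5)*(m + 6)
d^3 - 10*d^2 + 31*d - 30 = (d - 5)*(d - 3)*(d - 2)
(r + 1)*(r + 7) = r^2 + 8*r + 7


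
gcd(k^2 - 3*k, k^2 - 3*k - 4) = 1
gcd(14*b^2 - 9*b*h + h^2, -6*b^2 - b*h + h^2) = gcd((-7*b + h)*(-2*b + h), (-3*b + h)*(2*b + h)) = 1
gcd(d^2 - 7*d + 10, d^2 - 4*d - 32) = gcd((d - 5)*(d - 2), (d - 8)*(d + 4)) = 1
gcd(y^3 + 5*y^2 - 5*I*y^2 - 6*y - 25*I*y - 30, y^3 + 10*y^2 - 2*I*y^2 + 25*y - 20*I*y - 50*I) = y^2 + y*(5 - 2*I) - 10*I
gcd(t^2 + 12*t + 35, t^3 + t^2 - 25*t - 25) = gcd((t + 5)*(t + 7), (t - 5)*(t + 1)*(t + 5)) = t + 5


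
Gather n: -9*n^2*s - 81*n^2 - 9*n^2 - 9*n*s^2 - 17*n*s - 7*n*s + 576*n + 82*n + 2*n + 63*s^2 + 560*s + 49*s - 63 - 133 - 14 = n^2*(-9*s - 90) + n*(-9*s^2 - 24*s + 660) + 63*s^2 + 609*s - 210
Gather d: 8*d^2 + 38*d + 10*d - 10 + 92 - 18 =8*d^2 + 48*d + 64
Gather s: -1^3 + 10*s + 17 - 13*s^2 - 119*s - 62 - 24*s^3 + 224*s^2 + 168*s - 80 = -24*s^3 + 211*s^2 + 59*s - 126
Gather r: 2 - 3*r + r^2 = r^2 - 3*r + 2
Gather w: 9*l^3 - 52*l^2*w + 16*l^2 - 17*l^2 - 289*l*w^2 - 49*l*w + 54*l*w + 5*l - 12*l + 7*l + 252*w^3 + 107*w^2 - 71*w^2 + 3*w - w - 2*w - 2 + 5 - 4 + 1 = 9*l^3 - l^2 + 252*w^3 + w^2*(36 - 289*l) + w*(-52*l^2 + 5*l)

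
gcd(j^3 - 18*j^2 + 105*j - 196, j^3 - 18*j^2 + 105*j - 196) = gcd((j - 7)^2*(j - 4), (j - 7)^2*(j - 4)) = j^3 - 18*j^2 + 105*j - 196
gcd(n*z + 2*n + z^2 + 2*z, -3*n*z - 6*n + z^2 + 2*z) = z + 2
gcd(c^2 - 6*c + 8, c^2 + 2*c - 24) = c - 4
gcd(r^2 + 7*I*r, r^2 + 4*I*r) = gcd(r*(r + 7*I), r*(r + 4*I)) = r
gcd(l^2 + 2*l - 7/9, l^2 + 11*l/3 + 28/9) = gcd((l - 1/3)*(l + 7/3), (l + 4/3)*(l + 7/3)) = l + 7/3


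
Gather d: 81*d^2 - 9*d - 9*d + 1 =81*d^2 - 18*d + 1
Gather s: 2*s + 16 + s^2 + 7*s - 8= s^2 + 9*s + 8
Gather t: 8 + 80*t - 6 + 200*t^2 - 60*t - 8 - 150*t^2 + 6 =50*t^2 + 20*t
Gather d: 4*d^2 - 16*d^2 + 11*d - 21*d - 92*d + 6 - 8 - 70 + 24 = -12*d^2 - 102*d - 48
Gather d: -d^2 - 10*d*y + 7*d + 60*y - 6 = -d^2 + d*(7 - 10*y) + 60*y - 6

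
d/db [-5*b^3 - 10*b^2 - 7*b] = -15*b^2 - 20*b - 7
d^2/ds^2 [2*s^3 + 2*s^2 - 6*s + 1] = 12*s + 4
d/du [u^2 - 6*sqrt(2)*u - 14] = 2*u - 6*sqrt(2)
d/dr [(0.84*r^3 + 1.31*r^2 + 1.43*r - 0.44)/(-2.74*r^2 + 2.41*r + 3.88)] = (-2.3016*r^4 + 4.0488*r^3 + 16.8529*r^2 + 7.7544*r + 6.6088)/(7.5076*r^4 - 13.2068*r^3 - 15.4543*r^2 + 18.7016*r + 15.0544)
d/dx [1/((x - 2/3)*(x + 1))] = 3*(-6*x - 1)/(9*x^4 + 6*x^3 - 11*x^2 - 4*x + 4)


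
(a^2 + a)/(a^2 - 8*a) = (a + 1)/(a - 8)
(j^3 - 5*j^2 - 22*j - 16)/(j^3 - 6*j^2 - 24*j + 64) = (j^2 + 3*j + 2)/(j^2 + 2*j - 8)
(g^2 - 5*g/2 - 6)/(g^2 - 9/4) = 2*(g - 4)/(2*g - 3)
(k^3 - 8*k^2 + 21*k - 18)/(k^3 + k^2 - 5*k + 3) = (k^3 - 8*k^2 + 21*k - 18)/(k^3 + k^2 - 5*k + 3)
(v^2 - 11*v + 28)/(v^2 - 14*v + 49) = (v - 4)/(v - 7)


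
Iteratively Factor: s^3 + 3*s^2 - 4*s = (s + 4)*(s^2 - s) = (s - 1)*(s + 4)*(s)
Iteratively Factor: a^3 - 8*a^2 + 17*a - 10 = (a - 2)*(a^2 - 6*a + 5) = (a - 5)*(a - 2)*(a - 1)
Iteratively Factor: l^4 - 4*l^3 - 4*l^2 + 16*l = (l - 4)*(l^3 - 4*l) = l*(l - 4)*(l^2 - 4) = l*(l - 4)*(l + 2)*(l - 2)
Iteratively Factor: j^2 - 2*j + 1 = (j - 1)*(j - 1)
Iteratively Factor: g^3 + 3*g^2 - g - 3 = (g - 1)*(g^2 + 4*g + 3) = (g - 1)*(g + 1)*(g + 3)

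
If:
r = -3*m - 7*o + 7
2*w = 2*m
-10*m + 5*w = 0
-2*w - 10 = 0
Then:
No Solution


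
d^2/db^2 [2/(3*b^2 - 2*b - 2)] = 4*(9*b^2 - 6*b - 4*(3*b - 1)^2 - 6)/(-3*b^2 + 2*b + 2)^3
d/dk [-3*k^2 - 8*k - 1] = -6*k - 8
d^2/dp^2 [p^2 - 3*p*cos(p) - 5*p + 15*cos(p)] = 3*p*cos(p) + 6*sin(p) - 15*cos(p) + 2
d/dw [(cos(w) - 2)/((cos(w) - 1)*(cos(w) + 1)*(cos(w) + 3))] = (-21*cos(w) - 3*cos(2*w) + cos(3*w) + 7)/(2*(cos(w) + 3)^2*sin(w)^3)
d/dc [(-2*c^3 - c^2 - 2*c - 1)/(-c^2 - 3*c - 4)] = (2*c^4 + 12*c^3 + 25*c^2 + 6*c + 5)/(c^4 + 6*c^3 + 17*c^2 + 24*c + 16)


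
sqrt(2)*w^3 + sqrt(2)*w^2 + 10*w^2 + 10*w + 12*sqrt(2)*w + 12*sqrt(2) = (w + 2*sqrt(2))*(w + 3*sqrt(2))*(sqrt(2)*w + sqrt(2))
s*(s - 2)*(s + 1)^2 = s^4 - 3*s^2 - 2*s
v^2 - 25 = (v - 5)*(v + 5)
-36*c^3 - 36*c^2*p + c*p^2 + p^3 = (-6*c + p)*(c + p)*(6*c + p)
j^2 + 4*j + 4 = (j + 2)^2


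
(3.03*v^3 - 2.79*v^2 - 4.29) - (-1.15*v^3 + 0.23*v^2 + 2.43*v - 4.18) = 4.18*v^3 - 3.02*v^2 - 2.43*v - 0.11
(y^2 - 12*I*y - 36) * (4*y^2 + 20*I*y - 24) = 4*y^4 - 28*I*y^3 + 72*y^2 - 432*I*y + 864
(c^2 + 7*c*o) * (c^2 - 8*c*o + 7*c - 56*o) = c^4 - c^3*o + 7*c^3 - 56*c^2*o^2 - 7*c^2*o - 392*c*o^2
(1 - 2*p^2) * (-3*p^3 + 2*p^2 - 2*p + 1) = 6*p^5 - 4*p^4 + p^3 - 2*p + 1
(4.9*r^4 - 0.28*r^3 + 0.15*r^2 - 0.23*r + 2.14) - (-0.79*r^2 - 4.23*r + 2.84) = 4.9*r^4 - 0.28*r^3 + 0.94*r^2 + 4.0*r - 0.7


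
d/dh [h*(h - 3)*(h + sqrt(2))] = h*(h - 3) + h*(h + sqrt(2)) + (h - 3)*(h + sqrt(2))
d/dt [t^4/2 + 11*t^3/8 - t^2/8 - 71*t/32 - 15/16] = 2*t^3 + 33*t^2/8 - t/4 - 71/32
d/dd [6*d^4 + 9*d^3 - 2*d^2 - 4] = d*(24*d^2 + 27*d - 4)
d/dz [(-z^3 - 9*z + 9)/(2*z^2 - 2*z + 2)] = z*(-z^3 + 2*z^2 + 6*z - 18)/(2*(z^4 - 2*z^3 + 3*z^2 - 2*z + 1))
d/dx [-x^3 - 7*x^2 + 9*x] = -3*x^2 - 14*x + 9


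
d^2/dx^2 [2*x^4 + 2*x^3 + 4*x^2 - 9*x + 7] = 24*x^2 + 12*x + 8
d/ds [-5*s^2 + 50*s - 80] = 50 - 10*s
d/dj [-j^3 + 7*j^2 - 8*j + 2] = -3*j^2 + 14*j - 8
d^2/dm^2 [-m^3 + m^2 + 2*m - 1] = 2 - 6*m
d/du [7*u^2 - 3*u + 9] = 14*u - 3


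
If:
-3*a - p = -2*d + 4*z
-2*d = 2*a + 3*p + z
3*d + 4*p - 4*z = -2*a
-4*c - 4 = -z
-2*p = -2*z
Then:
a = 0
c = -1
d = 0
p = 0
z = 0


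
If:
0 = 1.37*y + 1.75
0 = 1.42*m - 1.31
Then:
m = 0.92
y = -1.28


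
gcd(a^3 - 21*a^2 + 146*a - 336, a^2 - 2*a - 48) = a - 8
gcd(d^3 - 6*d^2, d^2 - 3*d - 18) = d - 6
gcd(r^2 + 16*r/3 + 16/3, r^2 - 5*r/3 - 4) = r + 4/3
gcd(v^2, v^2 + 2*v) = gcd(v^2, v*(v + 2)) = v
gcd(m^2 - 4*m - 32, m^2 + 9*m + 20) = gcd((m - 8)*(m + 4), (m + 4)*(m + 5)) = m + 4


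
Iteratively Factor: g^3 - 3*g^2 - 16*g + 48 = (g - 4)*(g^2 + g - 12) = (g - 4)*(g + 4)*(g - 3)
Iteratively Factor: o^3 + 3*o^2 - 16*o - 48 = (o - 4)*(o^2 + 7*o + 12) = (o - 4)*(o + 3)*(o + 4)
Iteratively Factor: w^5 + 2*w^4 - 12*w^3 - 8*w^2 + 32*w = (w)*(w^4 + 2*w^3 - 12*w^2 - 8*w + 32) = w*(w - 2)*(w^3 + 4*w^2 - 4*w - 16) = w*(w - 2)^2*(w^2 + 6*w + 8) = w*(w - 2)^2*(w + 2)*(w + 4)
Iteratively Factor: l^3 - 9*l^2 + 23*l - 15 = (l - 3)*(l^2 - 6*l + 5) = (l - 5)*(l - 3)*(l - 1)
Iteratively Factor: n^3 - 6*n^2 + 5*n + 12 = (n + 1)*(n^2 - 7*n + 12) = (n - 4)*(n + 1)*(n - 3)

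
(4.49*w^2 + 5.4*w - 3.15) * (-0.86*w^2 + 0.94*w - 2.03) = -3.8614*w^4 - 0.4234*w^3 - 1.3297*w^2 - 13.923*w + 6.3945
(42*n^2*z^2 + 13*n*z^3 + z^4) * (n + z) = 42*n^3*z^2 + 55*n^2*z^3 + 14*n*z^4 + z^5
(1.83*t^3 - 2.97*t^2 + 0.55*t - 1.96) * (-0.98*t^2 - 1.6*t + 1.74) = -1.7934*t^5 - 0.0174000000000003*t^4 + 7.3972*t^3 - 4.127*t^2 + 4.093*t - 3.4104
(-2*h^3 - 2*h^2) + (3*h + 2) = -2*h^3 - 2*h^2 + 3*h + 2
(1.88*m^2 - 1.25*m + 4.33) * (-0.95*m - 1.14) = -1.786*m^3 - 0.9557*m^2 - 2.6885*m - 4.9362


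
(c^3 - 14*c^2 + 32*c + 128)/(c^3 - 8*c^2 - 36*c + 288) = (c^2 - 6*c - 16)/(c^2 - 36)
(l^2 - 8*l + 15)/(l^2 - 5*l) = (l - 3)/l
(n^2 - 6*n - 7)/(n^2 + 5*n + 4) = (n - 7)/(n + 4)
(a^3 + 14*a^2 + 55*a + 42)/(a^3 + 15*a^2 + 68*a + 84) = (a + 1)/(a + 2)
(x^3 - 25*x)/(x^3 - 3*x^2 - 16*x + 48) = x*(x^2 - 25)/(x^3 - 3*x^2 - 16*x + 48)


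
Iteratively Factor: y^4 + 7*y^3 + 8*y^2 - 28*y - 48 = (y + 2)*(y^3 + 5*y^2 - 2*y - 24) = (y + 2)*(y + 3)*(y^2 + 2*y - 8) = (y + 2)*(y + 3)*(y + 4)*(y - 2)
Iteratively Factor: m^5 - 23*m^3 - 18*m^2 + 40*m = (m - 1)*(m^4 + m^3 - 22*m^2 - 40*m) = (m - 1)*(m + 2)*(m^3 - m^2 - 20*m) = m*(m - 1)*(m + 2)*(m^2 - m - 20) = m*(m - 1)*(m + 2)*(m + 4)*(m - 5)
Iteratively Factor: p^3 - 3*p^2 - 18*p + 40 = (p - 5)*(p^2 + 2*p - 8) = (p - 5)*(p - 2)*(p + 4)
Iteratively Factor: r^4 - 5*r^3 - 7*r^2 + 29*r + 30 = (r - 3)*(r^3 - 2*r^2 - 13*r - 10) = (r - 3)*(r + 2)*(r^2 - 4*r - 5) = (r - 3)*(r + 1)*(r + 2)*(r - 5)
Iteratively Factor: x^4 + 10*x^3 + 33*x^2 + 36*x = (x)*(x^3 + 10*x^2 + 33*x + 36) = x*(x + 4)*(x^2 + 6*x + 9) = x*(x + 3)*(x + 4)*(x + 3)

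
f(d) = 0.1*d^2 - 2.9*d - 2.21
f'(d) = 0.2*d - 2.9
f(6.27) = -16.46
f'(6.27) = -1.65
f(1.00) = -5.01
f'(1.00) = -2.70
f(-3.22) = 8.16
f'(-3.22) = -3.54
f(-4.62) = 13.32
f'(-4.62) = -3.82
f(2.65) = -9.19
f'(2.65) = -2.37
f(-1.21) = 1.45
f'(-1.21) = -3.14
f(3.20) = -10.47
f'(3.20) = -2.26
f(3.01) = -10.03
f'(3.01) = -2.30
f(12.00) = -22.61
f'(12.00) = -0.50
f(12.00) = -22.61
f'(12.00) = -0.50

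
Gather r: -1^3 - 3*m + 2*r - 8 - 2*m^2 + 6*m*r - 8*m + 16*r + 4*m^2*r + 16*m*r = -2*m^2 - 11*m + r*(4*m^2 + 22*m + 18) - 9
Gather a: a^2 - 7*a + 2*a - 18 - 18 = a^2 - 5*a - 36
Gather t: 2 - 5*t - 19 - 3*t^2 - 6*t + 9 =-3*t^2 - 11*t - 8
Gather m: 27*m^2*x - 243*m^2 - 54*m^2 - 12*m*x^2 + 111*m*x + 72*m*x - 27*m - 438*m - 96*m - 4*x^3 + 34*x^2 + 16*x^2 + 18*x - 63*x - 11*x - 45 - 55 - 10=m^2*(27*x - 297) + m*(-12*x^2 + 183*x - 561) - 4*x^3 + 50*x^2 - 56*x - 110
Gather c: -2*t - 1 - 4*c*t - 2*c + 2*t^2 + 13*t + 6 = c*(-4*t - 2) + 2*t^2 + 11*t + 5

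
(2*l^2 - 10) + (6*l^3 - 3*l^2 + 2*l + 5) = 6*l^3 - l^2 + 2*l - 5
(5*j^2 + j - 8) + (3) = 5*j^2 + j - 5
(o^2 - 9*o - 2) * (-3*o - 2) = -3*o^3 + 25*o^2 + 24*o + 4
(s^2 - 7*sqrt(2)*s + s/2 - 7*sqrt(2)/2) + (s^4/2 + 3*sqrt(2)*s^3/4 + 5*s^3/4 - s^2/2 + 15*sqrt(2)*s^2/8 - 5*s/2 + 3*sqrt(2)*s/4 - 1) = s^4/2 + 3*sqrt(2)*s^3/4 + 5*s^3/4 + s^2/2 + 15*sqrt(2)*s^2/8 - 25*sqrt(2)*s/4 - 2*s - 7*sqrt(2)/2 - 1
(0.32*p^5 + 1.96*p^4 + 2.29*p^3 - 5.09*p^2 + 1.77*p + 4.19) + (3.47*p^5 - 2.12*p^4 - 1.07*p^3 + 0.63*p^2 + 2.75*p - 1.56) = 3.79*p^5 - 0.16*p^4 + 1.22*p^3 - 4.46*p^2 + 4.52*p + 2.63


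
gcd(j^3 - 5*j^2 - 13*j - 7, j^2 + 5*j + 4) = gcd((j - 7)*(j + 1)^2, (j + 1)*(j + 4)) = j + 1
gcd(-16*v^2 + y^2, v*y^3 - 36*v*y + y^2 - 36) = 1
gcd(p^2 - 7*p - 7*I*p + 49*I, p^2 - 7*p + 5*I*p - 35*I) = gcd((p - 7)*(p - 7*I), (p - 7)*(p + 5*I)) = p - 7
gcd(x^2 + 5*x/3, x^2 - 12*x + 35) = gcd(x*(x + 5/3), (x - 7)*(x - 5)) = 1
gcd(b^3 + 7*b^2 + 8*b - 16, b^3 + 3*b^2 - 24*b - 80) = b^2 + 8*b + 16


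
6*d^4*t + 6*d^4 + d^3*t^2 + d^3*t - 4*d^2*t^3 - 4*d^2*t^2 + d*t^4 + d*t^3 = (-3*d + t)*(-2*d + t)*(d + t)*(d*t + d)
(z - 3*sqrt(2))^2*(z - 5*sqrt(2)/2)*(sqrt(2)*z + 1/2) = sqrt(2)*z^4 - 33*z^3/2 + 175*sqrt(2)*z^2/4 - 66*z - 45*sqrt(2)/2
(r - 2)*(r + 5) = r^2 + 3*r - 10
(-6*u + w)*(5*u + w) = -30*u^2 - u*w + w^2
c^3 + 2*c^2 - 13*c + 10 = (c - 2)*(c - 1)*(c + 5)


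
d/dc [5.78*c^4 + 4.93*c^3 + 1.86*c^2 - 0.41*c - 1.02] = 23.12*c^3 + 14.79*c^2 + 3.72*c - 0.41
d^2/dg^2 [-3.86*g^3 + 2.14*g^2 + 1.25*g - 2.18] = 4.28 - 23.16*g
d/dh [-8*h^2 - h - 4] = -16*h - 1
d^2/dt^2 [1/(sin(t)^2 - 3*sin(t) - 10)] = (-4*sin(t)^4 + 9*sin(t)^3 - 43*sin(t)^2 + 12*sin(t) + 38)/((sin(t) - 5)^3*(sin(t) + 2)^3)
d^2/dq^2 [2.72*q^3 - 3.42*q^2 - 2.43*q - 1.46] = 16.32*q - 6.84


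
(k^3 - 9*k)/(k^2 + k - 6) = k*(k - 3)/(k - 2)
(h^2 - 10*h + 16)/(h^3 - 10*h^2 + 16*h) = 1/h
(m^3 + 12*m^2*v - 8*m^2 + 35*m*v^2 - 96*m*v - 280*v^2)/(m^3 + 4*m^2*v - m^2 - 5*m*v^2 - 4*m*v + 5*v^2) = (-m^2 - 7*m*v + 8*m + 56*v)/(-m^2 + m*v + m - v)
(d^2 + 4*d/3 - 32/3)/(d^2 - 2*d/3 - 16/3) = (d + 4)/(d + 2)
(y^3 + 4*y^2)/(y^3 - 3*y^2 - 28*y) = y/(y - 7)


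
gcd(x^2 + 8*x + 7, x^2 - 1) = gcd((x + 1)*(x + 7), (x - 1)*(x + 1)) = x + 1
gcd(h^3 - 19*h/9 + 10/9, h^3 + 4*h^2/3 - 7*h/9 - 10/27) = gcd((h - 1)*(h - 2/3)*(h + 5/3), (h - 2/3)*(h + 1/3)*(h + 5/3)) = h^2 + h - 10/9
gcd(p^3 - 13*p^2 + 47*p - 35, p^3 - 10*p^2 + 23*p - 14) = p^2 - 8*p + 7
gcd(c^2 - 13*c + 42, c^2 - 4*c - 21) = c - 7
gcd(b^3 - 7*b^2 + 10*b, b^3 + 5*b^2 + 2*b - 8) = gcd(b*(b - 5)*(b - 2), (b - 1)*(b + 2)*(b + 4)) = 1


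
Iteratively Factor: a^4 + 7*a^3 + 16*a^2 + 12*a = (a + 3)*(a^3 + 4*a^2 + 4*a) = a*(a + 3)*(a^2 + 4*a + 4) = a*(a + 2)*(a + 3)*(a + 2)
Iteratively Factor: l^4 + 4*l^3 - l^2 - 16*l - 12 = (l + 2)*(l^3 + 2*l^2 - 5*l - 6) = (l - 2)*(l + 2)*(l^2 + 4*l + 3) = (l - 2)*(l + 2)*(l + 3)*(l + 1)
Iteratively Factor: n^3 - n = (n - 1)*(n^2 + n) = (n - 1)*(n + 1)*(n)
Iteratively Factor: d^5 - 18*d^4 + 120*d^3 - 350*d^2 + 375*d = (d)*(d^4 - 18*d^3 + 120*d^2 - 350*d + 375) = d*(d - 5)*(d^3 - 13*d^2 + 55*d - 75) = d*(d - 5)^2*(d^2 - 8*d + 15) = d*(d - 5)^2*(d - 3)*(d - 5)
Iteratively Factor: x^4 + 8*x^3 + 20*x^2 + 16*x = (x + 2)*(x^3 + 6*x^2 + 8*x) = (x + 2)*(x + 4)*(x^2 + 2*x) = (x + 2)^2*(x + 4)*(x)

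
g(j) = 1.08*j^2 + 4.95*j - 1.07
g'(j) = 2.16*j + 4.95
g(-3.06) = -6.10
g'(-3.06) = -1.66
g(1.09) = 5.61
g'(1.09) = 7.30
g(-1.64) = -6.28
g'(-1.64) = 1.41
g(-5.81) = 6.63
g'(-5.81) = -7.60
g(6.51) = 76.93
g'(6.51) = 19.01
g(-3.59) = -4.92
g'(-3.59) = -2.80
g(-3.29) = -5.67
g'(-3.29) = -2.16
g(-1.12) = -5.26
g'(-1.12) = 2.53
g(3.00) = 23.50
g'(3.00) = 11.43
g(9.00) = 130.96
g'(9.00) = 24.39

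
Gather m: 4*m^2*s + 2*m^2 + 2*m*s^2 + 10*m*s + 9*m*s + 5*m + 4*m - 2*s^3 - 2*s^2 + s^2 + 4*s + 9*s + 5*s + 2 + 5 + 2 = m^2*(4*s + 2) + m*(2*s^2 + 19*s + 9) - 2*s^3 - s^2 + 18*s + 9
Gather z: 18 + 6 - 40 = -16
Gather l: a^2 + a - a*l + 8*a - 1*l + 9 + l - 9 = a^2 - a*l + 9*a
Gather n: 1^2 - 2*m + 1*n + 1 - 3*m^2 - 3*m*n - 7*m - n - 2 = -3*m^2 - 3*m*n - 9*m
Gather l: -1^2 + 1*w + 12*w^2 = 12*w^2 + w - 1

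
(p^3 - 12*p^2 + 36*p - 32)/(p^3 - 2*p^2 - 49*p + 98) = (p^2 - 10*p + 16)/(p^2 - 49)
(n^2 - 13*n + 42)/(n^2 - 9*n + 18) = (n - 7)/(n - 3)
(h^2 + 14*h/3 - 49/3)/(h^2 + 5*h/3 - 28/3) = (h + 7)/(h + 4)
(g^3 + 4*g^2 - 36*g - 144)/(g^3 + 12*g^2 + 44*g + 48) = (g - 6)/(g + 2)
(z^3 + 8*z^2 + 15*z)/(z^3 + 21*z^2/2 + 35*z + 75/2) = 2*z/(2*z + 5)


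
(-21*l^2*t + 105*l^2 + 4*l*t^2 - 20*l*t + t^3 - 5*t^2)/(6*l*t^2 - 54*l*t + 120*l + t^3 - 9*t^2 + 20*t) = (-21*l^2 + 4*l*t + t^2)/(6*l*t - 24*l + t^2 - 4*t)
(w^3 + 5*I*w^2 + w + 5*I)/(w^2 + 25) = (w^2 + 1)/(w - 5*I)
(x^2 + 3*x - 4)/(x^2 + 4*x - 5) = (x + 4)/(x + 5)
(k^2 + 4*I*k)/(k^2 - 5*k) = (k + 4*I)/(k - 5)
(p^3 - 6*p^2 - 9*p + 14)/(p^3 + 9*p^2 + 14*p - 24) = (p^2 - 5*p - 14)/(p^2 + 10*p + 24)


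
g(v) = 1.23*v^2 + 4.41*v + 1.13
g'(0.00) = 4.41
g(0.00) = 1.13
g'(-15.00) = -32.49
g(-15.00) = 211.73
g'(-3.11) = -3.24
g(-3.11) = -0.69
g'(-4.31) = -6.19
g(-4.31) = 4.97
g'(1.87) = 9.01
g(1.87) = 13.68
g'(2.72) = 11.10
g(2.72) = 22.23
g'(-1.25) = 1.34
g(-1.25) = -2.46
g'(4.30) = 14.99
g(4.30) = 42.84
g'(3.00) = 11.79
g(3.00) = 25.43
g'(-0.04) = 4.31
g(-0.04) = 0.96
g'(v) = 2.46*v + 4.41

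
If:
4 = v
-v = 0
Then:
No Solution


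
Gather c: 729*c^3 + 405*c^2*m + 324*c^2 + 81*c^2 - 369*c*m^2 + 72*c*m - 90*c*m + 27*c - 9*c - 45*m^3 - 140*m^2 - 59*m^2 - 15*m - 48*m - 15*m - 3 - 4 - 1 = 729*c^3 + c^2*(405*m + 405) + c*(-369*m^2 - 18*m + 18) - 45*m^3 - 199*m^2 - 78*m - 8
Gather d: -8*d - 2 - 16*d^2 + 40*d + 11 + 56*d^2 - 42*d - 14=40*d^2 - 10*d - 5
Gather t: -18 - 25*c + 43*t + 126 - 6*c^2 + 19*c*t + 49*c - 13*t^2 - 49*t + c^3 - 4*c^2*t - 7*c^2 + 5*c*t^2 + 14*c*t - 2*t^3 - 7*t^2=c^3 - 13*c^2 + 24*c - 2*t^3 + t^2*(5*c - 20) + t*(-4*c^2 + 33*c - 6) + 108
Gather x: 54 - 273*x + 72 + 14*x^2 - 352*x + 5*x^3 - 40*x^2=5*x^3 - 26*x^2 - 625*x + 126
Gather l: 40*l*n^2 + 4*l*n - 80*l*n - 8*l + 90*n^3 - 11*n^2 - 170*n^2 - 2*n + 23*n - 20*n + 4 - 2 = l*(40*n^2 - 76*n - 8) + 90*n^3 - 181*n^2 + n + 2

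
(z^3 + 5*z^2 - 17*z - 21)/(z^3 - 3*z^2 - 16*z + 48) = (z^2 + 8*z + 7)/(z^2 - 16)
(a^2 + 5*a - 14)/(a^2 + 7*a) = (a - 2)/a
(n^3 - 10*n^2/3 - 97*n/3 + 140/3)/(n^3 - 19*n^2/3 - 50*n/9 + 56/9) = 3*(3*n^2 + 11*n - 20)/(9*n^2 + 6*n - 8)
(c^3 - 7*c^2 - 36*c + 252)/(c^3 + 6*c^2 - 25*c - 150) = (c^2 - 13*c + 42)/(c^2 - 25)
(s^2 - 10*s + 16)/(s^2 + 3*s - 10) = (s - 8)/(s + 5)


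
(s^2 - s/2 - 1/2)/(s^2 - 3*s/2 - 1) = (s - 1)/(s - 2)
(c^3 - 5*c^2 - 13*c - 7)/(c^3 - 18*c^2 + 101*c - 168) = (c^2 + 2*c + 1)/(c^2 - 11*c + 24)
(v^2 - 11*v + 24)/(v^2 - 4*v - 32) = (v - 3)/(v + 4)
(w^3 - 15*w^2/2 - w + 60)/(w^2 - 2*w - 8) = (w^2 - 7*w/2 - 15)/(w + 2)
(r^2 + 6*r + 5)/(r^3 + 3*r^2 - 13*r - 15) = 1/(r - 3)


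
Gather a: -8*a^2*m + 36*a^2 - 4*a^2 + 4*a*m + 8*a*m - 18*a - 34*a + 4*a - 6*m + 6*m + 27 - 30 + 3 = a^2*(32 - 8*m) + a*(12*m - 48)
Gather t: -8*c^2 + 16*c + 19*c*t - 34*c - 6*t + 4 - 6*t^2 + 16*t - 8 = -8*c^2 - 18*c - 6*t^2 + t*(19*c + 10) - 4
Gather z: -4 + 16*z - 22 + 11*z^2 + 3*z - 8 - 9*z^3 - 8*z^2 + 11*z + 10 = -9*z^3 + 3*z^2 + 30*z - 24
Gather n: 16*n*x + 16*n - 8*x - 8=n*(16*x + 16) - 8*x - 8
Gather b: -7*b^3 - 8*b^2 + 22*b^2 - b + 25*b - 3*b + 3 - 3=-7*b^3 + 14*b^2 + 21*b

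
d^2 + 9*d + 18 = (d + 3)*(d + 6)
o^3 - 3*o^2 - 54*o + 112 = (o - 8)*(o - 2)*(o + 7)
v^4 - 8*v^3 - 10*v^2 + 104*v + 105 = (v - 7)*(v - 5)*(v + 1)*(v + 3)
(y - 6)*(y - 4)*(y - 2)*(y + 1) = y^4 - 11*y^3 + 32*y^2 - 4*y - 48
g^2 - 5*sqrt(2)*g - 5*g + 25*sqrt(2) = (g - 5)*(g - 5*sqrt(2))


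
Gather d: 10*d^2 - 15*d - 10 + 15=10*d^2 - 15*d + 5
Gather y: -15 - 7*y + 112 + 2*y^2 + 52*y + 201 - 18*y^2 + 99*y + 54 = -16*y^2 + 144*y + 352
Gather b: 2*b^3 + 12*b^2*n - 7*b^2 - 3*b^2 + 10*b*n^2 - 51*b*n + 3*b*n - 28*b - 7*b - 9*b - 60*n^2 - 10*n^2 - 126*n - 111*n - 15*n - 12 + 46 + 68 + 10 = 2*b^3 + b^2*(12*n - 10) + b*(10*n^2 - 48*n - 44) - 70*n^2 - 252*n + 112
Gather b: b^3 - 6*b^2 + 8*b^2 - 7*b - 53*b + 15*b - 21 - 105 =b^3 + 2*b^2 - 45*b - 126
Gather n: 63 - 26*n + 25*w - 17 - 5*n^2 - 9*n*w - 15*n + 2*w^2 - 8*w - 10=-5*n^2 + n*(-9*w - 41) + 2*w^2 + 17*w + 36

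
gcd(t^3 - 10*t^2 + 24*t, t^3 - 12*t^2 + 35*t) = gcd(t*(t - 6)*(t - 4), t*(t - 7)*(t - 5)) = t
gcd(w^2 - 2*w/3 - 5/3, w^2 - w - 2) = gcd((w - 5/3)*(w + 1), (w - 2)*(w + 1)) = w + 1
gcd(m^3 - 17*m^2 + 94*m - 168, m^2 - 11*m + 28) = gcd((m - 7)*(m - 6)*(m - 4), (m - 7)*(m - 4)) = m^2 - 11*m + 28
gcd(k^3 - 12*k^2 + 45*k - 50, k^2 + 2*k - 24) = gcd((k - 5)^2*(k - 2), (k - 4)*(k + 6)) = 1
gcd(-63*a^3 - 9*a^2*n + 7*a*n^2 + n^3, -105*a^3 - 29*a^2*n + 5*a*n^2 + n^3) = 21*a^2 + 10*a*n + n^2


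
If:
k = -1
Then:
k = -1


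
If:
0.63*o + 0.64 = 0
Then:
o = -1.02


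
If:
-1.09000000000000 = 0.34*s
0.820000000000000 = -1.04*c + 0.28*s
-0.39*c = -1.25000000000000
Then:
No Solution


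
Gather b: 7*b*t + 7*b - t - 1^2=b*(7*t + 7) - t - 1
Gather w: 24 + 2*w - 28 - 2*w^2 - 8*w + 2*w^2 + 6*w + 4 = 0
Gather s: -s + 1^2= 1 - s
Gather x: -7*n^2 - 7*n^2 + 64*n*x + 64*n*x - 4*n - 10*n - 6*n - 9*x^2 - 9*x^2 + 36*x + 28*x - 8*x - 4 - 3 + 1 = -14*n^2 - 20*n - 18*x^2 + x*(128*n + 56) - 6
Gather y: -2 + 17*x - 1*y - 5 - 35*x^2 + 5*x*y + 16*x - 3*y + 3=-35*x^2 + 33*x + y*(5*x - 4) - 4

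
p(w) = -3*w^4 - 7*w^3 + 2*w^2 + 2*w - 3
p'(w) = -12*w^3 - 21*w^2 + 4*w + 2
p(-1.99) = 9.06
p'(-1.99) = 5.45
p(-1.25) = 3.97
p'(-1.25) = -12.38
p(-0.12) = -3.20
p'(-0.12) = 1.24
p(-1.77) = 9.10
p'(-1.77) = -4.33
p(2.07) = -107.46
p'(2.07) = -186.14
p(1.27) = -19.38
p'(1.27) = -51.37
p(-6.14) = -2583.33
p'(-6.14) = 1963.45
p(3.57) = -776.16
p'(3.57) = -797.35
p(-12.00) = -49851.00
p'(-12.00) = 17666.00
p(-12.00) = -49851.00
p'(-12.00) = 17666.00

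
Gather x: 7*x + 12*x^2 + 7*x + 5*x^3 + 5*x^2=5*x^3 + 17*x^2 + 14*x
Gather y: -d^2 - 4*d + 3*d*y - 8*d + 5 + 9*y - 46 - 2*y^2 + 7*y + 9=-d^2 - 12*d - 2*y^2 + y*(3*d + 16) - 32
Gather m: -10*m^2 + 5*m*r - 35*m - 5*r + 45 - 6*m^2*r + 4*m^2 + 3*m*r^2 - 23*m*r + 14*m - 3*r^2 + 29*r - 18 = m^2*(-6*r - 6) + m*(3*r^2 - 18*r - 21) - 3*r^2 + 24*r + 27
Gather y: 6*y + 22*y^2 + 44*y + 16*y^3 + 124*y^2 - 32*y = 16*y^3 + 146*y^2 + 18*y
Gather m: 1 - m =1 - m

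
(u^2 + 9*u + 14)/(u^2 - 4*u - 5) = (u^2 + 9*u + 14)/(u^2 - 4*u - 5)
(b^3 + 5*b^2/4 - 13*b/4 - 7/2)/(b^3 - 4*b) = (4*b^2 - 3*b - 7)/(4*b*(b - 2))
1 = 1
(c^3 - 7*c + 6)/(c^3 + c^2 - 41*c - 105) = (c^2 - 3*c + 2)/(c^2 - 2*c - 35)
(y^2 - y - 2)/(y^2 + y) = (y - 2)/y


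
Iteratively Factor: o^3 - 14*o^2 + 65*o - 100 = (o - 5)*(o^2 - 9*o + 20) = (o - 5)^2*(o - 4)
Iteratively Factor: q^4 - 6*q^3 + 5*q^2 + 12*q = (q - 4)*(q^3 - 2*q^2 - 3*q) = q*(q - 4)*(q^2 - 2*q - 3) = q*(q - 4)*(q + 1)*(q - 3)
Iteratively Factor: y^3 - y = (y - 1)*(y^2 + y) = (y - 1)*(y + 1)*(y)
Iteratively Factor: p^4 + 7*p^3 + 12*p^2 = (p + 3)*(p^3 + 4*p^2) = p*(p + 3)*(p^2 + 4*p) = p*(p + 3)*(p + 4)*(p)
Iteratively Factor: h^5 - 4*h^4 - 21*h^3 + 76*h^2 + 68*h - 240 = (h + 4)*(h^4 - 8*h^3 + 11*h^2 + 32*h - 60) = (h - 3)*(h + 4)*(h^3 - 5*h^2 - 4*h + 20) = (h - 5)*(h - 3)*(h + 4)*(h^2 - 4) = (h - 5)*(h - 3)*(h + 2)*(h + 4)*(h - 2)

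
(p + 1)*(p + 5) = p^2 + 6*p + 5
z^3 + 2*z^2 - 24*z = z*(z - 4)*(z + 6)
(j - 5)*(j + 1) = j^2 - 4*j - 5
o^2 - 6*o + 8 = (o - 4)*(o - 2)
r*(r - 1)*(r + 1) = r^3 - r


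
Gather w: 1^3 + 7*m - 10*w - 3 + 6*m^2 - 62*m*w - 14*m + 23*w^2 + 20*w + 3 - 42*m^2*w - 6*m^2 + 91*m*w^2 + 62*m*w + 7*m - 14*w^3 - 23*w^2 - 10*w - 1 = -42*m^2*w + 91*m*w^2 - 14*w^3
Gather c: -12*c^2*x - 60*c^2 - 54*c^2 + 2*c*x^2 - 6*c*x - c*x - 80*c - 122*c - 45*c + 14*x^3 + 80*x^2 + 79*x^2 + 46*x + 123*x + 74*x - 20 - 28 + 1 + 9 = c^2*(-12*x - 114) + c*(2*x^2 - 7*x - 247) + 14*x^3 + 159*x^2 + 243*x - 38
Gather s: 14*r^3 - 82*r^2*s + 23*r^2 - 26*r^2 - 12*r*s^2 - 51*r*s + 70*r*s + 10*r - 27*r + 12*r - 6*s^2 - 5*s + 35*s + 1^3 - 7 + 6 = 14*r^3 - 3*r^2 - 5*r + s^2*(-12*r - 6) + s*(-82*r^2 + 19*r + 30)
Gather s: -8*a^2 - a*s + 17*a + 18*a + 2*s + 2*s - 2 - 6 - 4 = -8*a^2 + 35*a + s*(4 - a) - 12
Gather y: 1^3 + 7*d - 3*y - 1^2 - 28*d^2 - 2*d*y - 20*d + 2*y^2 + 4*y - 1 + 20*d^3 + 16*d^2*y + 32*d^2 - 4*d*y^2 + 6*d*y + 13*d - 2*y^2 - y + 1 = 20*d^3 + 4*d^2 - 4*d*y^2 + y*(16*d^2 + 4*d)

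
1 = 1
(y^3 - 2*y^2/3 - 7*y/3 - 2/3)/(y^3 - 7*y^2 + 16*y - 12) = (3*y^2 + 4*y + 1)/(3*(y^2 - 5*y + 6))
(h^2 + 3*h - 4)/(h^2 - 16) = (h - 1)/(h - 4)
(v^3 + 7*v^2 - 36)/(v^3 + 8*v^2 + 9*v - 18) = (v - 2)/(v - 1)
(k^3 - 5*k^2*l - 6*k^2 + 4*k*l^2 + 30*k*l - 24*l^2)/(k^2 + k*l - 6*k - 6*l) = (k^2 - 5*k*l + 4*l^2)/(k + l)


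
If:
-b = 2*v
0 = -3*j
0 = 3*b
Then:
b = 0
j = 0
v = 0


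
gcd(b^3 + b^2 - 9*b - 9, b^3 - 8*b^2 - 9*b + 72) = b^2 - 9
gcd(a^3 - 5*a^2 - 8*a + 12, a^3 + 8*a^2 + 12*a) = a + 2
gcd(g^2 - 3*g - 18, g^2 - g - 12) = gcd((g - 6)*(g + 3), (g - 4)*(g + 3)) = g + 3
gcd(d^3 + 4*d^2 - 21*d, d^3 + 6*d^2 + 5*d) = d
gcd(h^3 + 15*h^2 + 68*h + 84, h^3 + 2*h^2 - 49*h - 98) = h^2 + 9*h + 14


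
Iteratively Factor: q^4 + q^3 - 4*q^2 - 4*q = (q + 1)*(q^3 - 4*q) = (q + 1)*(q + 2)*(q^2 - 2*q) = q*(q + 1)*(q + 2)*(q - 2)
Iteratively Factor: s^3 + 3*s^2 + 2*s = (s + 1)*(s^2 + 2*s) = s*(s + 1)*(s + 2)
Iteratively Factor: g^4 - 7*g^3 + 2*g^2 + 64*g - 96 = (g - 2)*(g^3 - 5*g^2 - 8*g + 48) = (g - 4)*(g - 2)*(g^2 - g - 12) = (g - 4)^2*(g - 2)*(g + 3)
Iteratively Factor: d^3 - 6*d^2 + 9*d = (d - 3)*(d^2 - 3*d) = d*(d - 3)*(d - 3)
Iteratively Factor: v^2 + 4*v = (v)*(v + 4)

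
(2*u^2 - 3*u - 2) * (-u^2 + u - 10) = -2*u^4 + 5*u^3 - 21*u^2 + 28*u + 20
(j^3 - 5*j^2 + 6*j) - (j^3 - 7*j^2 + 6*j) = 2*j^2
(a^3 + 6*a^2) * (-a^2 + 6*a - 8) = -a^5 + 28*a^3 - 48*a^2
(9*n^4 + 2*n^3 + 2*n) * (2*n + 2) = 18*n^5 + 22*n^4 + 4*n^3 + 4*n^2 + 4*n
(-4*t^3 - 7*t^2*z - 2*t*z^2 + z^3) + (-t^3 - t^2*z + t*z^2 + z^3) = -5*t^3 - 8*t^2*z - t*z^2 + 2*z^3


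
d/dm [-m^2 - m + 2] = -2*m - 1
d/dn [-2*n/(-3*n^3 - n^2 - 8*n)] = -(12*n + 2)/(3*n^2 + n + 8)^2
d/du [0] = 0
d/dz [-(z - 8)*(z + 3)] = 5 - 2*z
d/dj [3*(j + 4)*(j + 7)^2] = 9*(j + 5)*(j + 7)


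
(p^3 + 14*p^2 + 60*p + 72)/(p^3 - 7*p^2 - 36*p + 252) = (p^2 + 8*p + 12)/(p^2 - 13*p + 42)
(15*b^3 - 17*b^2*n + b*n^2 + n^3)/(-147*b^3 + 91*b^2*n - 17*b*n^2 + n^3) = (-5*b^2 + 4*b*n + n^2)/(49*b^2 - 14*b*n + n^2)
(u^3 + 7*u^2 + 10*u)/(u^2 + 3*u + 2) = u*(u + 5)/(u + 1)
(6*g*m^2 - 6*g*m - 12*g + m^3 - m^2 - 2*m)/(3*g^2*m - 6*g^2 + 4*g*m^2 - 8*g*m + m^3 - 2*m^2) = (6*g*m + 6*g + m^2 + m)/(3*g^2 + 4*g*m + m^2)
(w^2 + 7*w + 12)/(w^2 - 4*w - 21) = (w + 4)/(w - 7)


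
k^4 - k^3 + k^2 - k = k*(k - 1)*(k - I)*(k + I)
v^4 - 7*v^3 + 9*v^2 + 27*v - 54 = (v - 3)^3*(v + 2)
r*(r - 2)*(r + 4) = r^3 + 2*r^2 - 8*r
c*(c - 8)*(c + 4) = c^3 - 4*c^2 - 32*c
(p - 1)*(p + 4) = p^2 + 3*p - 4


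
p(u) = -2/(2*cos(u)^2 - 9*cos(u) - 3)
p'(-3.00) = -0.06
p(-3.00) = -0.25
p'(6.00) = -0.03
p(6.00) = 0.20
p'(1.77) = 14.75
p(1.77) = 1.75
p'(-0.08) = -0.01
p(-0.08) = 0.20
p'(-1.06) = -0.26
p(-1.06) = 0.29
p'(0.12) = 0.01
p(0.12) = 0.20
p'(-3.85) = 0.63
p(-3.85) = -0.40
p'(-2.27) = -1.35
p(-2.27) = -0.55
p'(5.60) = -0.10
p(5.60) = 0.23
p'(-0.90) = -0.17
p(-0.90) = 0.26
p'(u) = -2*(4*sin(u)*cos(u) - 9*sin(u))/(2*cos(u)^2 - 9*cos(u) - 3)^2 = 2*(9 - 4*cos(u))*sin(u)/(9*cos(u) - cos(2*u) + 2)^2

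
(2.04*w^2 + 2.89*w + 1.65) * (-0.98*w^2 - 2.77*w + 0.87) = -1.9992*w^4 - 8.483*w^3 - 7.8475*w^2 - 2.0562*w + 1.4355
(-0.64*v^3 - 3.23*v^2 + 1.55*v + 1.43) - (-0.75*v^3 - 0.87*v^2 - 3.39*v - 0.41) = 0.11*v^3 - 2.36*v^2 + 4.94*v + 1.84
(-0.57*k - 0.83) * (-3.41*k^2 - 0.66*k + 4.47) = 1.9437*k^3 + 3.2065*k^2 - 2.0001*k - 3.7101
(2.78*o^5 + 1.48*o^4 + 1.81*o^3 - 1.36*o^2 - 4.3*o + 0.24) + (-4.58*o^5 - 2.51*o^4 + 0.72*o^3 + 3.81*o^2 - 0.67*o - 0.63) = -1.8*o^5 - 1.03*o^4 + 2.53*o^3 + 2.45*o^2 - 4.97*o - 0.39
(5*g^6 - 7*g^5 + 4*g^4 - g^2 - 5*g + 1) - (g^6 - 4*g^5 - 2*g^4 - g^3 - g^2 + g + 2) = 4*g^6 - 3*g^5 + 6*g^4 + g^3 - 6*g - 1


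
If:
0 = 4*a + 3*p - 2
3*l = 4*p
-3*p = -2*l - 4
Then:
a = -17/2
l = 16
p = 12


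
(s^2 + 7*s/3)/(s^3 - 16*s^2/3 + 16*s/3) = (3*s + 7)/(3*s^2 - 16*s + 16)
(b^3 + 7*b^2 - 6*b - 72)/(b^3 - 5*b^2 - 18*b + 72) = (b + 6)/(b - 6)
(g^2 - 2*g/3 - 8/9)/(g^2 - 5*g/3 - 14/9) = (3*g - 4)/(3*g - 7)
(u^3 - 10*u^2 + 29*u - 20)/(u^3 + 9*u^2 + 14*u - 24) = (u^2 - 9*u + 20)/(u^2 + 10*u + 24)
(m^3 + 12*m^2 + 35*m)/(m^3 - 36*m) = (m^2 + 12*m + 35)/(m^2 - 36)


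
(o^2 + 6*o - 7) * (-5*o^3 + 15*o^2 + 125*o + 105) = -5*o^5 - 15*o^4 + 250*o^3 + 750*o^2 - 245*o - 735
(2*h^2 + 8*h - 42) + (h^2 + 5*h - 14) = 3*h^2 + 13*h - 56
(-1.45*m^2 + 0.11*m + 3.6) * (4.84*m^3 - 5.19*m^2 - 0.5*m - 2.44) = -7.018*m^5 + 8.0579*m^4 + 17.5781*m^3 - 15.201*m^2 - 2.0684*m - 8.784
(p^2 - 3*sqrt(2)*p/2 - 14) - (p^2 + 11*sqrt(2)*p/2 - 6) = -7*sqrt(2)*p - 8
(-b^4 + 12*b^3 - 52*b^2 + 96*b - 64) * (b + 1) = -b^5 + 11*b^4 - 40*b^3 + 44*b^2 + 32*b - 64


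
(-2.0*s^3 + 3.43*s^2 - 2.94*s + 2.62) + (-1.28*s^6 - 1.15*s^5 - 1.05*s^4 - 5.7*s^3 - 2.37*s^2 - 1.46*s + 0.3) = -1.28*s^6 - 1.15*s^5 - 1.05*s^4 - 7.7*s^3 + 1.06*s^2 - 4.4*s + 2.92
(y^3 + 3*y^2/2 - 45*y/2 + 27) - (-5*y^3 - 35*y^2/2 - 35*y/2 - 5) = 6*y^3 + 19*y^2 - 5*y + 32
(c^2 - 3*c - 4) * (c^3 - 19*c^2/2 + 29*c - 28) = c^5 - 25*c^4/2 + 107*c^3/2 - 77*c^2 - 32*c + 112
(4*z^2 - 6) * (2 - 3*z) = -12*z^3 + 8*z^2 + 18*z - 12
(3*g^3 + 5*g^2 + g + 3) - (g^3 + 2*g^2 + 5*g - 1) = 2*g^3 + 3*g^2 - 4*g + 4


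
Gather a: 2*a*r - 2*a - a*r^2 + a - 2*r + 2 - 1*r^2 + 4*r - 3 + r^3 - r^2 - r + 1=a*(-r^2 + 2*r - 1) + r^3 - 2*r^2 + r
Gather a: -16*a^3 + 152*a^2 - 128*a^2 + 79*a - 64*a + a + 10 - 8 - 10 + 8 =-16*a^3 + 24*a^2 + 16*a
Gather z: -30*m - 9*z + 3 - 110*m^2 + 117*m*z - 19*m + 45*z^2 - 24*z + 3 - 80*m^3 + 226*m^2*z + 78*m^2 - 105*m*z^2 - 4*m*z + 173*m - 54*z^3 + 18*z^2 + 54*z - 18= -80*m^3 - 32*m^2 + 124*m - 54*z^3 + z^2*(63 - 105*m) + z*(226*m^2 + 113*m + 21) - 12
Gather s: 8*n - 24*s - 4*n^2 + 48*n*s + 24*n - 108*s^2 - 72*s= -4*n^2 + 32*n - 108*s^2 + s*(48*n - 96)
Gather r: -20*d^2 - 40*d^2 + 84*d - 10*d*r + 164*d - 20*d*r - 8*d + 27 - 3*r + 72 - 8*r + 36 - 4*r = -60*d^2 + 240*d + r*(-30*d - 15) + 135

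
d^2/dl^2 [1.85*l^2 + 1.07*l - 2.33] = 3.70000000000000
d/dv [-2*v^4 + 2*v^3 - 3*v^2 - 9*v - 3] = -8*v^3 + 6*v^2 - 6*v - 9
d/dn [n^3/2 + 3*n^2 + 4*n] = 3*n^2/2 + 6*n + 4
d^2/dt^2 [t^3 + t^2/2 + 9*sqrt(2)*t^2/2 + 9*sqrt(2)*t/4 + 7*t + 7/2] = 6*t + 1 + 9*sqrt(2)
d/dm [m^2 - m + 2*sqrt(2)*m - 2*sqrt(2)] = 2*m - 1 + 2*sqrt(2)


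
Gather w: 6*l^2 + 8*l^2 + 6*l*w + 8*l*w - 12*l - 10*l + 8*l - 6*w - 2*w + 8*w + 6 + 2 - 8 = 14*l^2 + 14*l*w - 14*l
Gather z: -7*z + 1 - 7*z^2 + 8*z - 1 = -7*z^2 + z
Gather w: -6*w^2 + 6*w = -6*w^2 + 6*w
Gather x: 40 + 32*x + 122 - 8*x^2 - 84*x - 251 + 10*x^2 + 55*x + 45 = 2*x^2 + 3*x - 44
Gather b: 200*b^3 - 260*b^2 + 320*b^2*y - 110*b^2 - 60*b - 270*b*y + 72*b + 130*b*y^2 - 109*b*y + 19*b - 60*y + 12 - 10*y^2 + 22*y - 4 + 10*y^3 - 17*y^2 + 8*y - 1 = 200*b^3 + b^2*(320*y - 370) + b*(130*y^2 - 379*y + 31) + 10*y^3 - 27*y^2 - 30*y + 7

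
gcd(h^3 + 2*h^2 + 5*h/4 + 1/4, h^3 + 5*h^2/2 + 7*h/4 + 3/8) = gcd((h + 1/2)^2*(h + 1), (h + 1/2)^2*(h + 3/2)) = h^2 + h + 1/4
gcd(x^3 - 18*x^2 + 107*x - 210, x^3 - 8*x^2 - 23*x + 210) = x^2 - 13*x + 42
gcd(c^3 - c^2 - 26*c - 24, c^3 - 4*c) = 1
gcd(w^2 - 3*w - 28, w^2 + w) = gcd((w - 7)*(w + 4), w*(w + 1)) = 1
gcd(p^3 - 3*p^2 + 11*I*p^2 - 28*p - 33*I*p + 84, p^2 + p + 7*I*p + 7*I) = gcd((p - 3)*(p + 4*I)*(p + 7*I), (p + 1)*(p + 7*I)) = p + 7*I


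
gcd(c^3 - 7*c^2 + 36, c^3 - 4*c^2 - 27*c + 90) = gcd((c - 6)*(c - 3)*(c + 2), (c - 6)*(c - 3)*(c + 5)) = c^2 - 9*c + 18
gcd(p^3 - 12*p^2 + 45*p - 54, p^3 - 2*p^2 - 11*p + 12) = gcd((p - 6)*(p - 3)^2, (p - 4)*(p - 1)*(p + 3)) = 1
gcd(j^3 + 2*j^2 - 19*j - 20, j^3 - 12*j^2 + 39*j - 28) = j - 4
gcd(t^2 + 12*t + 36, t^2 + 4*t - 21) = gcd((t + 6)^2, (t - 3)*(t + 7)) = 1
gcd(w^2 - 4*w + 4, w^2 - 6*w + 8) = w - 2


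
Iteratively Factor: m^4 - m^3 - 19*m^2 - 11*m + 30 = (m - 5)*(m^3 + 4*m^2 + m - 6) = (m - 5)*(m + 3)*(m^2 + m - 2) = (m - 5)*(m + 2)*(m + 3)*(m - 1)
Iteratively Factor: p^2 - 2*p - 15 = (p - 5)*(p + 3)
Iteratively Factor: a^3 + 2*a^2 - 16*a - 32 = (a + 2)*(a^2 - 16) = (a + 2)*(a + 4)*(a - 4)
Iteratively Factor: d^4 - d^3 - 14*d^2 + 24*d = (d - 2)*(d^3 + d^2 - 12*d) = (d - 2)*(d + 4)*(d^2 - 3*d) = (d - 3)*(d - 2)*(d + 4)*(d)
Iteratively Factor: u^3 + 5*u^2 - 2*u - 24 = (u + 3)*(u^2 + 2*u - 8) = (u - 2)*(u + 3)*(u + 4)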